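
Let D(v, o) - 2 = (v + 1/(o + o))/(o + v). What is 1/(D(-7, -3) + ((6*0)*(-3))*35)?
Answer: 60/163 ≈ 0.36810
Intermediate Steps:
D(v, o) = 2 + (v + 1/(2*o))/(o + v) (D(v, o) = 2 + (v + 1/(o + o))/(o + v) = 2 + (v + 1/(2*o))/(o + v))
1/(D(-7, -3) + ((6*0)*(-3))*35) = 1/((1/2)*(1 + 4*(-3)**2 + 6*(-3)*(-7))/(-3*(-3 - 7)) + ((6*0)*(-3))*35) = 1/((1/2)*(-1/3)*(1 + 4*9 + 126)/(-10) + (0*(-3))*35) = 1/((1/2)*(-1/3)*(-1/10)*(1 + 36 + 126) + 0*35) = 1/((1/2)*(-1/3)*(-1/10)*163 + 0) = 1/(163/60 + 0) = 1/(163/60) = 60/163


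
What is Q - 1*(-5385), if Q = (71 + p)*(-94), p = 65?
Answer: -7399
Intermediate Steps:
Q = -12784 (Q = (71 + 65)*(-94) = 136*(-94) = -12784)
Q - 1*(-5385) = -12784 - 1*(-5385) = -12784 + 5385 = -7399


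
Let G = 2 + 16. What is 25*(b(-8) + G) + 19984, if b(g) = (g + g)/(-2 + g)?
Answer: 20474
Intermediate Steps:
G = 18
b(g) = 2*g/(-2 + g) (b(g) = (2*g)/(-2 + g) = 2*g/(-2 + g))
25*(b(-8) + G) + 19984 = 25*(2*(-8)/(-2 - 8) + 18) + 19984 = 25*(2*(-8)/(-10) + 18) + 19984 = 25*(2*(-8)*(-1/10) + 18) + 19984 = 25*(8/5 + 18) + 19984 = 25*(98/5) + 19984 = 490 + 19984 = 20474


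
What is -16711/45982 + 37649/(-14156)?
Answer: -983868617/325460596 ≈ -3.0230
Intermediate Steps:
-16711/45982 + 37649/(-14156) = -16711*1/45982 + 37649*(-1/14156) = -16711/45982 - 37649/14156 = -983868617/325460596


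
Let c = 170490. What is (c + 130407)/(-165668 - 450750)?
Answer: -300897/616418 ≈ -0.48814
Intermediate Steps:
(c + 130407)/(-165668 - 450750) = (170490 + 130407)/(-165668 - 450750) = 300897/(-616418) = 300897*(-1/616418) = -300897/616418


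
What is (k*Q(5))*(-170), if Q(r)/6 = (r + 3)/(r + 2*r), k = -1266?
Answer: 688704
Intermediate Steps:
Q(r) = 2*(3 + r)/r (Q(r) = 6*((r + 3)/(r + 2*r)) = 6*((3 + r)/((3*r))) = 6*((3 + r)*(1/(3*r))) = 6*((3 + r)/(3*r)) = 2*(3 + r)/r)
(k*Q(5))*(-170) = -1266*(2 + 6/5)*(-170) = -1266*16/5*(-170) = -20256/5*(-170) = 688704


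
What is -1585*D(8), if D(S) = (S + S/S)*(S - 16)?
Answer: 114120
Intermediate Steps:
D(S) = (1 + S)*(-16 + S) (D(S) = (S + 1)*(-16 + S) = (1 + S)*(-16 + S))
-1585*D(8) = -1585*(-16 + 8² - 15*8) = -1585*(-16 + 64 - 120) = -1585*(-72) = 114120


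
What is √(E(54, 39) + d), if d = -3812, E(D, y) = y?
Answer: 7*I*√77 ≈ 61.425*I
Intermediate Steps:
√(E(54, 39) + d) = √(39 - 3812) = √(-3773) = 7*I*√77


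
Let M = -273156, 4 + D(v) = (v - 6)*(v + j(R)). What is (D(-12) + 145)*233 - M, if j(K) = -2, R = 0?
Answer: 364725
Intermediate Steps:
D(v) = -4 + (-6 + v)*(-2 + v) (D(v) = -4 + (v - 6)*(v - 2) = -4 + (-6 + v)*(-2 + v))
(D(-12) + 145)*233 - M = ((8 + (-12)² - 8*(-12)) + 145)*233 - 1*(-273156) = ((8 + 144 + 96) + 145)*233 + 273156 = (248 + 145)*233 + 273156 = 393*233 + 273156 = 91569 + 273156 = 364725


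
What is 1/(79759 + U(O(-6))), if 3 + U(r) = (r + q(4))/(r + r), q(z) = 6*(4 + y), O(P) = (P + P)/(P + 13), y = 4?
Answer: 2/159485 ≈ 1.2540e-5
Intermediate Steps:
O(P) = 2*P/(13 + P) (O(P) = (2*P)/(13 + P) = 2*P/(13 + P))
q(z) = 48 (q(z) = 6*(4 + 4) = 6*8 = 48)
U(r) = -3 + (48 + r)/(2*r) (U(r) = -3 + (r + 48)/(r + r) = -3 + (48 + r)/((2*r)) = -3 + (48 + r)*(1/(2*r)) = -3 + (48 + r)/(2*r))
1/(79759 + U(O(-6))) = 1/(79759 + (-5/2 + 24/((2*(-6)/(13 - 6))))) = 1/(79759 + (-5/2 + 24/((2*(-6)/7)))) = 1/(79759 + (-5/2 + 24/((2*(-6)*(⅐))))) = 1/(79759 + (-5/2 + 24/(-12/7))) = 1/(79759 + (-5/2 + 24*(-7/12))) = 1/(79759 + (-5/2 - 14)) = 1/(79759 - 33/2) = 1/(159485/2) = 2/159485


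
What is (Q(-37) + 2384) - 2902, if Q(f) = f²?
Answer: 851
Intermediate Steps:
(Q(-37) + 2384) - 2902 = ((-37)² + 2384) - 2902 = (1369 + 2384) - 2902 = 3753 - 2902 = 851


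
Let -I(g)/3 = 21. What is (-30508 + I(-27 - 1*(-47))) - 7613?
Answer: -38184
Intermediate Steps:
I(g) = -63 (I(g) = -3*21 = -63)
(-30508 + I(-27 - 1*(-47))) - 7613 = (-30508 - 63) - 7613 = -30571 - 7613 = -38184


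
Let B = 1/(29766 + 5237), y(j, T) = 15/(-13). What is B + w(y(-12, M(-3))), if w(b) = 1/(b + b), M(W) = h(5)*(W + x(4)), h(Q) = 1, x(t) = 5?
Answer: -455009/1050090 ≈ -0.43330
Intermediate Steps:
M(W) = 5 + W (M(W) = 1*(W + 5) = 1*(5 + W) = 5 + W)
y(j, T) = -15/13 (y(j, T) = 15*(-1/13) = -15/13)
B = 1/35003 ≈ 2.8569e-5
w(b) = 1/(2*b)
B + w(y(-12, M(-3))) = 1/35003 + 1/(2*(-15/13)) = 1/35003 + (1/2)*(-13/15) = 1/35003 - 13/30 = -455009/1050090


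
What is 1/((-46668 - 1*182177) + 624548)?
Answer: 1/395703 ≈ 2.5271e-6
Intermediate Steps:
1/((-46668 - 1*182177) + 624548) = 1/((-46668 - 182177) + 624548) = 1/(-228845 + 624548) = 1/395703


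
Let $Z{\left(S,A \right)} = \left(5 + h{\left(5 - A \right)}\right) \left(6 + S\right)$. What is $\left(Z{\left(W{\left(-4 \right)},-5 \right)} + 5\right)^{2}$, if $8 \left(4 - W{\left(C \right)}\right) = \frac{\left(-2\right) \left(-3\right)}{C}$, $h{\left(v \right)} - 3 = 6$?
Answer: $\frac{1394761}{64} \approx 21793.0$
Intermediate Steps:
$h{\left(v \right)} = 9$ ($h{\left(v \right)} = 3 + 6 = 9$)
$W{\left(C \right)} = 4 - \frac{3}{4 C}$ ($W{\left(C \right)} = 4 - \frac{\left(-2\right) \left(-3\right) \frac{1}{C}}{8} = 4 - \frac{6 \frac{1}{C}}{8} = 4 - \frac{3}{4 C}$)
$Z{\left(S,A \right)} = 84 + 14 S$ ($Z{\left(S,A \right)} = \left(5 + 9\right) \left(6 + S\right) = 14 \left(6 + S\right) = 84 + 14 S$)
$\left(Z{\left(W{\left(-4 \right)},-5 \right)} + 5\right)^{2} = \left(\left(84 + 14 \left(4 - \frac{3}{4 \left(-4\right)}\right)\right) + 5\right)^{2} = \left(\left(84 + 14 \left(4 - - \frac{3}{16}\right)\right) + 5\right)^{2} = \left(\left(84 + 14 \left(4 + \frac{3}{16}\right)\right) + 5\right)^{2} = \left(\left(84 + 14 \cdot \frac{67}{16}\right) + 5\right)^{2} = \left(\left(84 + \frac{469}{8}\right) + 5\right)^{2} = \left(\frac{1141}{8} + 5\right)^{2} = \left(\frac{1181}{8}\right)^{2} = \frac{1394761}{64}$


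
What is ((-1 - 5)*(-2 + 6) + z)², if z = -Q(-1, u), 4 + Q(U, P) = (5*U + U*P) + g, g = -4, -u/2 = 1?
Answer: 169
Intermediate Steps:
u = -2 (u = -2*1 = -2)
Q(U, P) = -8 + 5*U + P*U (Q(U, P) = -4 + ((5*U + U*P) - 4) = -4 + ((5*U + P*U) - 4) = -4 + (-4 + 5*U + P*U) = -8 + 5*U + P*U)
z = 11 (z = -(-8 + 5*(-1) - 2*(-1)) = -(-8 - 5 + 2) = -1*(-11) = 11)
((-1 - 5)*(-2 + 6) + z)² = ((-1 - 5)*(-2 + 6) + 11)² = (-6*4 + 11)² = (-24 + 11)² = (-13)² = 169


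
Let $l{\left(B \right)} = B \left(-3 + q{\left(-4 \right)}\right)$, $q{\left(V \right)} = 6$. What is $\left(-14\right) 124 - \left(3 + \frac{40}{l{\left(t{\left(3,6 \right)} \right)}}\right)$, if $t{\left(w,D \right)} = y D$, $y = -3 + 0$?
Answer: $- \frac{46933}{27} \approx -1738.3$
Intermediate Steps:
$y = -3$
$t{\left(w,D \right)} = - 3 D$
$l{\left(B \right)} = 3 B$ ($l{\left(B \right)} = B \left(-3 + 6\right) = B 3 = 3 B$)
$\left(-14\right) 124 - \left(3 + \frac{40}{l{\left(t{\left(3,6 \right)} \right)}}\right) = \left(-14\right) 124 - \left(3 - \frac{20}{27}\right) = -1736 - \left(3 + \frac{40}{3 \left(-18\right)}\right) = -1736 - \left(3 + \frac{40}{-54}\right) = -1736 - \frac{61}{27} = - \frac{46933}{27}$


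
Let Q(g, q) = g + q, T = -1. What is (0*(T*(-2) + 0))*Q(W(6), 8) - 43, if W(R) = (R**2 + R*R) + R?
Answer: -43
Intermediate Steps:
W(R) = R + 2*R**2 (W(R) = (R**2 + R**2) + R = 2*R**2 + R = R + 2*R**2)
(0*(T*(-2) + 0))*Q(W(6), 8) - 43 = (0*(-1*(-2) + 0))*(6*(1 + 2*6) + 8) - 43 = (0*(2 + 0))*(6*(1 + 12) + 8) - 43 = (0*2)*(6*13 + 8) - 43 = 0*(78 + 8) - 43 = 0*86 - 43 = 0 - 43 = -43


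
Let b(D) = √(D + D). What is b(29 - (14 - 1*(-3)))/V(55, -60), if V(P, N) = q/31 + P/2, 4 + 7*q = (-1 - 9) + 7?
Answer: 124*√6/1703 ≈ 0.17835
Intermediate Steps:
q = -1 (q = -4/7 + ((-1 - 9) + 7)/7 = -4/7 + (-10 + 7)/7 = -4/7 + (⅐)*(-3) = -4/7 - 3/7 = -1)
V(P, N) = -1/31 + P/2
b(D) = √2*√D (b(D) = √(2*D) = √2*√D)
b(29 - (14 - 1*(-3)))/V(55, -60) = (√2*√(29 - (14 - 1*(-3))))/(-1/31 + (½)*55) = (√2*√(29 - (14 + 3)))/(-1/31 + 55/2) = (√2*√(29 - 1*17))/(1703/62) = (√2*√(29 - 17))*(62/1703) = (√2*√12)*(62/1703) = (√2*(2*√3))*(62/1703) = (2*√6)*(62/1703) = 124*√6/1703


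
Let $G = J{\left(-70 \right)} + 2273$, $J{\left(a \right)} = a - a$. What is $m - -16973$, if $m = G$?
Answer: $19246$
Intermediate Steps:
$J{\left(a \right)} = 0$
$G = 2273$ ($G = 0 + 2273 = 2273$)
$m = 2273$
$m - -16973 = 2273 - -16973 = 2273 + 16973 = 19246$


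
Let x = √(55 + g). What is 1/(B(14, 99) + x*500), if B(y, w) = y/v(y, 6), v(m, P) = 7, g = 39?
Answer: -1/11749998 + 125*√94/5874999 ≈ 0.00020620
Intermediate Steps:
x = √94 (x = √(55 + 39) = √94 ≈ 9.6954)
B(y, w) = y/7
1/(B(14, 99) + x*500) = 1/((⅐)*14 + √94*500) = 1/(2 + 500*√94)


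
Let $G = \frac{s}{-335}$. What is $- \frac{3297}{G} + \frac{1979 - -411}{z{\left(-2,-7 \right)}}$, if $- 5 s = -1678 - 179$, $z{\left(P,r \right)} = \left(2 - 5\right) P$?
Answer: $\frac{6262180}{1857} \approx 3372.2$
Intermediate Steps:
$z{\left(P,r \right)} = - 3 P$
$s = \frac{1857}{5}$ ($s = - \frac{-1678 - 179}{5} = \left(- \frac{1}{5}\right) \left(-1857\right) = \frac{1857}{5} \approx 371.4$)
$G = - \frac{1857}{1675}$ ($G = \frac{1857}{5 \left(-335\right)} = \frac{1857}{5} \left(- \frac{1}{335}\right) = - \frac{1857}{1675} \approx -1.1087$)
$- \frac{3297}{G} + \frac{1979 - -411}{z{\left(-2,-7 \right)}} = - \frac{3297}{- \frac{1857}{1675}} + \frac{1979 - -411}{\left(-3\right) \left(-2\right)} = \left(-3297\right) \left(- \frac{1675}{1857}\right) + \frac{1979 + 411}{6} = \frac{1840825}{619} + 2390 \cdot \frac{1}{6} = \frac{1840825}{619} + \frac{1195}{3} = \frac{6262180}{1857}$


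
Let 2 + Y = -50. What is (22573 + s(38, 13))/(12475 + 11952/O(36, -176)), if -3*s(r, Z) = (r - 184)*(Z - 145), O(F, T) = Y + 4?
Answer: 16149/12226 ≈ 1.3209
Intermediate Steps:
Y = -52 (Y = -2 - 50 = -52)
O(F, T) = -48 (O(F, T) = -52 + 4 = -48)
s(r, Z) = -(-184 + r)*(-145 + Z)/3 (s(r, Z) = -(r - 184)*(Z - 145)/3 = -(-184 + r)*(-145 + Z)/3)
(22573 + s(38, 13))/(12475 + 11952/O(36, -176)) = (22573 + (-26680/3 + (145/3)*38 + (184/3)*13 - ⅓*13*38))/(12475 + 11952/(-48)) = (22573 + (-26680/3 + 5510/3 + 2392/3 - 494/3))/(12475 + 11952*(-1/48)) = (22573 - 6424)/(12475 - 249) = 16149/12226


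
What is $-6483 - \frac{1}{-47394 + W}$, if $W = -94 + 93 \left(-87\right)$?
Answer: $- \frac{360318656}{55579} \approx -6483.0$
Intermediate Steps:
$W = -8185$ ($W = -94 - 8091 = -8185$)
$-6483 - \frac{1}{-47394 + W} = -6483 - \frac{1}{-47394 - 8185} = -6483 - \frac{1}{-55579} = -6483 - - \frac{1}{55579} = -6483 + \frac{1}{55579} = - \frac{360318656}{55579}$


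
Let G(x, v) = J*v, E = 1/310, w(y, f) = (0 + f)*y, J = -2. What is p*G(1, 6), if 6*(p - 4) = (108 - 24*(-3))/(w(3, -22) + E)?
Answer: -870432/20459 ≈ -42.545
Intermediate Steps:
w(y, f) = f*y
E = 1/310 ≈ 0.0032258
G(x, v) = -2*v
p = 72536/20459 (p = 4 + ((108 - 24*(-3))/(-22*3 + 1/310))/6 = 4 + ((108 + 72)/(-66 + 1/310))/6 = 4 + (180/(-20459/310))/6 = 4 + (180*(-310/20459))/6 = 4 + (⅙)*(-55800/20459) = 4 - 9300/20459 = 72536/20459 ≈ 3.5454)
p*G(1, 6) = 72536*(-2*6)/20459 = (72536/20459)*(-12) = -870432/20459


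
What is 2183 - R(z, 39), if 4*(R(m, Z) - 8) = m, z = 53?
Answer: 8647/4 ≈ 2161.8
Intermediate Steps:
R(m, Z) = 8 + m/4
2183 - R(z, 39) = 2183 - (8 + (¼)*53) = 2183 - (8 + 53/4) = 2183 - 1*85/4 = 2183 - 85/4 = 8647/4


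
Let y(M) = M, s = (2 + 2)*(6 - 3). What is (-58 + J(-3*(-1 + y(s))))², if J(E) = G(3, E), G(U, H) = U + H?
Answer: 7744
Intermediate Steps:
s = 12 (s = 4*3 = 12)
G(U, H) = H + U
J(E) = 3 + E (J(E) = E + 3 = 3 + E)
(-58 + J(-3*(-1 + y(s))))² = (-58 + (3 - 3*(-1 + 12)))² = (-58 + (3 - 3*11))² = (-58 + (3 - 33))² = (-58 - 30)² = (-88)² = 7744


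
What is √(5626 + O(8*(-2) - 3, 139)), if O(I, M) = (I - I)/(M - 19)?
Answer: √5626 ≈ 75.007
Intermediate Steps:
O(I, M) = 0 (O(I, M) = 0/(-19 + M) = 0)
√(5626 + O(8*(-2) - 3, 139)) = √(5626 + 0) = √5626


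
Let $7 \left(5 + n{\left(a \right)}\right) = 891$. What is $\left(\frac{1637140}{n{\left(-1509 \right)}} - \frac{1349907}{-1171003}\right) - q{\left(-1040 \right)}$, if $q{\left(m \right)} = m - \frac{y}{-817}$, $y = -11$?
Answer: $\frac{2954131820563433}{204735822514} \approx 14429.0$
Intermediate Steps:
$n{\left(a \right)} = \frac{856}{7}$ ($n{\left(a \right)} = -5 + \frac{1}{7} \cdot 891 = -5 + \frac{891}{7} = \frac{856}{7}$)
$q{\left(m \right)} = - \frac{11}{817} + m$ ($q{\left(m \right)} = m - - \frac{11}{-817} = m - \left(-11\right) \left(- \frac{1}{817}\right) = m - \frac{11}{817} = - \frac{11}{817} + m$)
$\left(\frac{1637140}{n{\left(-1509 \right)}} - \frac{1349907}{-1171003}\right) - q{\left(-1040 \right)} = \left(\frac{1637140}{\frac{856}{7}} - \frac{1349907}{-1171003}\right) - \left(- \frac{11}{817} - 1040\right) = \left(1637140 \cdot \frac{7}{856} - - \frac{1349907}{1171003}\right) - - \frac{849691}{817} = \left(\frac{2864995}{214} + \frac{1349907}{1171003}\right) + \frac{849691}{817} = \frac{3355206620083}{250594642} + \frac{849691}{817} = \frac{2954131820563433}{204735822514}$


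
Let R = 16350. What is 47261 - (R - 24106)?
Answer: 55017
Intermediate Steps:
47261 - (R - 24106) = 47261 - (16350 - 24106) = 47261 - 1*(-7756) = 47261 + 7756 = 55017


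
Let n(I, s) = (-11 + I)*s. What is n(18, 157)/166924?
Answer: 1099/166924 ≈ 0.0065838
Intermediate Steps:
n(I, s) = s*(-11 + I)
n(18, 157)/166924 = (157*(-11 + 18))/166924 = (157*7)*(1/166924) = 1099*(1/166924) = 1099/166924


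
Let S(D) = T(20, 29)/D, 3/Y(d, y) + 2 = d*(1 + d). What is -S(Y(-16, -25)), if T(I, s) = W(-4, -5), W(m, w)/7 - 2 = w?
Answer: 1666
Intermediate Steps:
W(m, w) = 14 + 7*w
Y(d, y) = 3/(-2 + d*(1 + d))
T(I, s) = -21 (T(I, s) = 14 + 7*(-5) = 14 - 35 = -21)
S(D) = -21/D
-S(Y(-16, -25)) = -(-21)/(3/(-2 - 16 + (-16)²)) = -(-21)/(3/(-2 - 16 + 256)) = -(-21)/(3/238) = -(-21)/(3*(1/238)) = -(-21)/3/238 = -(-21)*238/3 = -1*(-1666) = 1666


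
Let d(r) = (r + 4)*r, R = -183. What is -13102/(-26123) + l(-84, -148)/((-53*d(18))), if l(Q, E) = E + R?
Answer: 283631489/548269524 ≈ 0.51732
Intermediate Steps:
l(Q, E) = -183 + E (l(Q, E) = E - 183 = -183 + E)
d(r) = r*(4 + r) (d(r) = (4 + r)*r = r*(4 + r))
-13102/(-26123) + l(-84, -148)/((-53*d(18))) = -13102/(-26123) + (-183 - 148)/((-954*(4 + 18))) = -13102*(-1/26123) - 331/((-954*22)) = 13102/26123 - 331/((-53*396)) = 13102/26123 - 331/(-20988) = 13102/26123 - 331*(-1/20988) = 13102/26123 + 331/20988 = 283631489/548269524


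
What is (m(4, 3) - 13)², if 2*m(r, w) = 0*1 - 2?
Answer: 196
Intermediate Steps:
m(r, w) = -1 (m(r, w) = (0*1 - 2)/2 = (0 - 2)/2 = (½)*(-2) = -1)
(m(4, 3) - 13)² = (-1 - 13)² = (-14)² = 196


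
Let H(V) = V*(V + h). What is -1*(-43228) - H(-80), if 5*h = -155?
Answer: 34348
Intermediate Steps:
h = -31 (h = (⅕)*(-155) = -31)
H(V) = V*(-31 + V) (H(V) = V*(V - 31) = V*(-31 + V))
-1*(-43228) - H(-80) = -1*(-43228) - (-80)*(-31 - 80) = 43228 - (-80)*(-111) = 43228 - 1*8880 = 43228 - 8880 = 34348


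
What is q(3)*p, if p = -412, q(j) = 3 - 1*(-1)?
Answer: -1648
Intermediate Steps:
q(j) = 4 (q(j) = 3 + 1 = 4)
q(3)*p = 4*(-412) = -1648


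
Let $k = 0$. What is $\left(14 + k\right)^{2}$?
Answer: $196$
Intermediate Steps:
$\left(14 + k\right)^{2} = \left(14 + 0\right)^{2} = 14^{2} = 196$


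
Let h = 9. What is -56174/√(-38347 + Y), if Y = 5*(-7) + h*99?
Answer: 56174*I*√37491/37491 ≈ 290.12*I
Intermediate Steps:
Y = 856 (Y = 5*(-7) + 9*99 = -35 + 891 = 856)
-56174/√(-38347 + Y) = -56174/√(-38347 + 856) = -56174*(-I*√37491/37491) = -(-56174)*I*√37491/37491 = 56174*I*√37491/37491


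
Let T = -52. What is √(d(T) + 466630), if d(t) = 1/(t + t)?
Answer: √1261767494/52 ≈ 683.10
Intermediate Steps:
d(t) = 1/(2*t)
√(d(T) + 466630) = √((½)/(-52) + 466630) = √((½)*(-1/52) + 466630) = √(-1/104 + 466630) = √(48529519/104) = √1261767494/52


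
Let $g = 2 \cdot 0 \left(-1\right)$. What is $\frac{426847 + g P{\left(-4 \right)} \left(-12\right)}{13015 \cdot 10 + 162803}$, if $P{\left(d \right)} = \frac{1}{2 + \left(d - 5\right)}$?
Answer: $\frac{426847}{292953} \approx 1.4571$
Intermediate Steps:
$P{\left(d \right)} = \frac{1}{-3 + d}$ ($P{\left(d \right)} = \frac{1}{2 + \left(d - 5\right)} = \frac{1}{2 + \left(-5 + d\right)} = \frac{1}{-3 + d}$)
$g = 0$ ($g = 0 \left(-1\right) = 0$)
$\frac{426847 + g P{\left(-4 \right)} \left(-12\right)}{13015 \cdot 10 + 162803} = \frac{426847 + \frac{0}{-3 - 4} \left(-12\right)}{13015 \cdot 10 + 162803} = \frac{426847 + \frac{0}{-7} \left(-12\right)}{130150 + 162803} = \frac{426847 + 0 \left(- \frac{1}{7}\right) \left(-12\right)}{292953} = \left(426847 + 0 \left(-12\right)\right) \frac{1}{292953} = \left(426847 + 0\right) \frac{1}{292953} = 426847 \cdot \frac{1}{292953} = \frac{426847}{292953}$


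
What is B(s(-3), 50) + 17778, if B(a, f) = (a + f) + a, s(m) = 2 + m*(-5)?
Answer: 17862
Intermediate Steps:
s(m) = 2 - 5*m
B(a, f) = f + 2*a
B(s(-3), 50) + 17778 = (50 + 2*(2 - 5*(-3))) + 17778 = (50 + 2*(2 + 15)) + 17778 = (50 + 2*17) + 17778 = (50 + 34) + 17778 = 84 + 17778 = 17862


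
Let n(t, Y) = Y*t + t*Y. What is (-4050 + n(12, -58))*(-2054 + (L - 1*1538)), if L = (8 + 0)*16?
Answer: 18851088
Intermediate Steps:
L = 128 (L = 8*16 = 128)
n(t, Y) = 2*Y*t (n(t, Y) = Y*t + Y*t = 2*Y*t)
(-4050 + n(12, -58))*(-2054 + (L - 1*1538)) = (-4050 + 2*(-58)*12)*(-2054 + (128 - 1*1538)) = (-4050 - 1392)*(-2054 + (128 - 1538)) = -5442*(-2054 - 1410) = -5442*(-3464) = 18851088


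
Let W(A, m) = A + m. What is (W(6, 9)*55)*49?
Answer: 40425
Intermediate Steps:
(W(6, 9)*55)*49 = ((6 + 9)*55)*49 = (15*55)*49 = 825*49 = 40425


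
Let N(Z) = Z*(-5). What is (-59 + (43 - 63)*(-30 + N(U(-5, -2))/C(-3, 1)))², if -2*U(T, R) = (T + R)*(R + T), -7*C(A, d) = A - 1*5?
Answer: 41100921/16 ≈ 2.5688e+6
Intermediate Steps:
C(A, d) = 5/7 - A/7 (C(A, d) = -(A - 1*5)/7 = -(A - 5)/7 = -(-5 + A)/7 = 5/7 - A/7)
U(T, R) = -(R + T)²/2 (U(T, R) = -(T + R)*(R + T)/2 = -(R + T)*(R + T)/2 = -(R + T)²/2)
N(Z) = -5*Z
(-59 + (43 - 63)*(-30 + N(U(-5, -2))/C(-3, 1)))² = (-59 + (43 - 63)*(-30 + (-(-5)*(-2 - 5)²/2)/(5/7 - ⅐*(-3))))² = (-59 - 20*(-30 + (-(-5)*(-7)²/2)/(5/7 + 3/7)))² = (-59 - 20*(-30 + (-(-5)*49/2)/(8/7)))² = (-59 - 20*(-30 - 5*(-49/2)*(7/8)))² = (-59 - 20*(-30 + (245/2)*(7/8)))² = (-59 - 20*(-30 + 1715/16))² = (-59 - 20*1235/16)² = (-59 - 6175/4)² = (-6411/4)² = 41100921/16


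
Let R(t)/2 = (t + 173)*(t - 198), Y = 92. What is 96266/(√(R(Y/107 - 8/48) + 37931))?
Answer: -30901386*I*√12616627078/6308313539 ≈ -550.22*I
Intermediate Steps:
R(t) = 2*(-198 + t)*(173 + t) (R(t) = 2*((t + 173)*(t - 198)) = 2*((173 + t)*(-198 + t)) = 2*((-198 + t)*(173 + t)) = 2*(-198 + t)*(173 + t))
96266/(√(R(Y/107 - 8/48) + 37931)) = 96266/(√((-68508 - 50*(92/107 - 8/48) + 2*(92/107 - 8/48)²) + 37931)) = 96266/(√((-68508 - 50*(92*(1/107) - 8*1/48) + 2*(92*(1/107) - 8*1/48)²) + 37931)) = 96266/(√((-68508 - 50*(92/107 - ⅙) + 2*(92/107 - ⅙)²) + 37931)) = 96266/(√((-68508 - 50*445/642 + 2*(445/642)²) + 37931)) = 96266/(√((-68508 - 11125/321 + 2*(198025/412164)) + 37931)) = 96266/(√((-68508 - 11125/321 + 198025/206082) + 37931)) = 96266/(√(-14125209881/206082 + 37931)) = 96266/(√(-6308313539/206082)) = 96266/((I*√12616627078/642)) = 96266*(-321*I*√12616627078/6308313539) = -30901386*I*√12616627078/6308313539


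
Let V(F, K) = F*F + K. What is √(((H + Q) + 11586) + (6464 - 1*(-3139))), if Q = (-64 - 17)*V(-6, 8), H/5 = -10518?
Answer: 3*I*√3885 ≈ 186.99*I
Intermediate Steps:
V(F, K) = K + F² (V(F, K) = F² + K = K + F²)
H = -52590 (H = 5*(-10518) = -52590)
Q = -3564 (Q = (-64 - 17)*(8 + (-6)²) = -81*(8 + 36) = -81*44 = -3564)
√(((H + Q) + 11586) + (6464 - 1*(-3139))) = √(((-52590 - 3564) + 11586) + (6464 - 1*(-3139))) = √((-56154 + 11586) + (6464 + 3139)) = √(-44568 + 9603) = √(-34965) = 3*I*√3885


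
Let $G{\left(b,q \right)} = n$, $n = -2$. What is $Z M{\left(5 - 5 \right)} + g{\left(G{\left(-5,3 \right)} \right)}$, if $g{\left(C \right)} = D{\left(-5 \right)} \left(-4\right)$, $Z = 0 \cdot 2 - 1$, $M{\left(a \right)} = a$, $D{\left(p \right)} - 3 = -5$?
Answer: $8$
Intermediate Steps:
$D{\left(p \right)} = -2$ ($D{\left(p \right)} = 3 - 5 = -2$)
$G{\left(b,q \right)} = -2$
$Z = -1$ ($Z = 0 - 1 = -1$)
$g{\left(C \right)} = 8$ ($g{\left(C \right)} = \left(-2\right) \left(-4\right) = 8$)
$Z M{\left(5 - 5 \right)} + g{\left(G{\left(-5,3 \right)} \right)} = - (5 - 5) + 8 = \left(-1\right) 0 + 8 = 0 + 8 = 8$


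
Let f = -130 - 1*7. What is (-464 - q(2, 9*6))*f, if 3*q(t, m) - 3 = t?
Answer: 191389/3 ≈ 63796.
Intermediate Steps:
q(t, m) = 1 + t/3
f = -137 (f = -130 - 7 = -137)
(-464 - q(2, 9*6))*f = (-464 - (1 + (1/3)*2))*(-137) = (-464 - (1 + 2/3))*(-137) = (-464 - 1*5/3)*(-137) = (-464 - 5/3)*(-137) = -1397/3*(-137) = 191389/3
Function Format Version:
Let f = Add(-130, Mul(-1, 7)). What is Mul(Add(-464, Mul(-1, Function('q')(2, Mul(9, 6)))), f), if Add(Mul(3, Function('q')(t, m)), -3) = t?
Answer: Rational(191389, 3) ≈ 63796.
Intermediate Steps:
Function('q')(t, m) = Add(1, Mul(Rational(1, 3), t))
f = -137 (f = Add(-130, -7) = -137)
Mul(Add(-464, Mul(-1, Function('q')(2, Mul(9, 6)))), f) = Mul(Add(-464, Mul(-1, Add(1, Mul(Rational(1, 3), 2)))), -137) = Mul(Add(-464, Mul(-1, Add(1, Rational(2, 3)))), -137) = Mul(Add(-464, Mul(-1, Rational(5, 3))), -137) = Mul(Add(-464, Rational(-5, 3)), -137) = Mul(Rational(-1397, 3), -137) = Rational(191389, 3)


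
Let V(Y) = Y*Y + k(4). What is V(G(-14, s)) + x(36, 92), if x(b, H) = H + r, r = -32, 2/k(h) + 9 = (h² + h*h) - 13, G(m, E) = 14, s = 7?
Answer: 1281/5 ≈ 256.20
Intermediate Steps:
k(h) = 2/(-22 + 2*h²) (k(h) = 2/(-9 + ((h² + h*h) - 13)) = 2/(-9 + ((h² + h²) - 13)) = 2/(-9 + (2*h² - 13)) = 2/(-9 + (-13 + 2*h²)) = 2/(-22 + 2*h²))
x(b, H) = -32 + H (x(b, H) = H - 32 = -32 + H)
V(Y) = ⅕ + Y² (V(Y) = Y*Y + 1/(-11 + 4²) = Y² + 1/(-11 + 16) = Y² + 1/5 = Y² + ⅕ = ⅕ + Y²)
V(G(-14, s)) + x(36, 92) = (⅕ + 14²) + (-32 + 92) = (⅕ + 196) + 60 = 981/5 + 60 = 1281/5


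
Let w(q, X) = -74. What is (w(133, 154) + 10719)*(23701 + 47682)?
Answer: 759872035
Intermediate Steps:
(w(133, 154) + 10719)*(23701 + 47682) = (-74 + 10719)*(23701 + 47682) = 10645*71383 = 759872035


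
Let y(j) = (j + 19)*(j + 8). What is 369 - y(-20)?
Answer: 357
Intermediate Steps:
y(j) = (8 + j)*(19 + j) (y(j) = (19 + j)*(8 + j) = (8 + j)*(19 + j))
369 - y(-20) = 369 - (152 + (-20)**2 + 27*(-20)) = 369 - (152 + 400 - 540) = 369 - 1*12 = 369 - 12 = 357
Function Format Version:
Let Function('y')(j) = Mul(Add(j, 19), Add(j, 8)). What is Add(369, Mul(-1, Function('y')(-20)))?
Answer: 357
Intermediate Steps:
Function('y')(j) = Mul(Add(8, j), Add(19, j)) (Function('y')(j) = Mul(Add(19, j), Add(8, j)) = Mul(Add(8, j), Add(19, j)))
Add(369, Mul(-1, Function('y')(-20))) = Add(369, Mul(-1, Add(152, Pow(-20, 2), Mul(27, -20)))) = Add(369, Mul(-1, Add(152, 400, -540))) = Add(369, Mul(-1, 12)) = Add(369, -12) = 357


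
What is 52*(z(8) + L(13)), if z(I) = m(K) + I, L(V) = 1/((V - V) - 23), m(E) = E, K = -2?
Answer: 7124/23 ≈ 309.74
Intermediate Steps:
L(V) = -1/23 (L(V) = 1/(0 - 23) = 1/(-23) = -1/23)
z(I) = -2 + I
52*(z(8) + L(13)) = 52*((-2 + 8) - 1/23) = 52*(6 - 1/23) = 52*(137/23) = 7124/23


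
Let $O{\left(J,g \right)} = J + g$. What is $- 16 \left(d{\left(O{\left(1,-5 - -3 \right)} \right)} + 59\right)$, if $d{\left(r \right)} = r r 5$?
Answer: $-1024$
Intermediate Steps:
$d{\left(r \right)} = 5 r^{2}$ ($d{\left(r \right)} = r^{2} \cdot 5 = 5 r^{2}$)
$- 16 \left(d{\left(O{\left(1,-5 - -3 \right)} \right)} + 59\right) = - 16 \left(5 \left(1 - 2\right)^{2} + 59\right) = - 16 \left(5 \left(-1\right)^{2} + 59\right) = - 16 \left(5 \cdot 1 + 59\right) = - 16 \left(5 + 59\right) = \left(-16\right) 64 = -1024$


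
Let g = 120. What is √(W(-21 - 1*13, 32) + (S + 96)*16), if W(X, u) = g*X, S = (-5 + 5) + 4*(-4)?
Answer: 20*I*√7 ≈ 52.915*I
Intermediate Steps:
S = -16 (S = 0 - 16 = -16)
W(X, u) = 120*X
√(W(-21 - 1*13, 32) + (S + 96)*16) = √(120*(-21 - 1*13) + (-16 + 96)*16) = √(120*(-21 - 13) + 80*16) = √(120*(-34) + 1280) = √(-4080 + 1280) = √(-2800) = 20*I*√7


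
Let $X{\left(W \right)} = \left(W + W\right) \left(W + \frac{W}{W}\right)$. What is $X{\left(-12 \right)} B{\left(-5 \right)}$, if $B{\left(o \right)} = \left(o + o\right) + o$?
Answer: $-3960$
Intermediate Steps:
$B{\left(o \right)} = 3 o$ ($B{\left(o \right)} = 2 o + o = 3 o$)
$X{\left(W \right)} = 2 W \left(1 + W\right)$ ($X{\left(W \right)} = 2 W \left(W + 1\right) = 2 W \left(1 + W\right)$)
$X{\left(-12 \right)} B{\left(-5 \right)} = 2 \left(-12\right) \left(1 - 12\right) 3 \left(-5\right) = 2 \left(-12\right) \left(-11\right) \left(-15\right) = 264 \left(-15\right) = -3960$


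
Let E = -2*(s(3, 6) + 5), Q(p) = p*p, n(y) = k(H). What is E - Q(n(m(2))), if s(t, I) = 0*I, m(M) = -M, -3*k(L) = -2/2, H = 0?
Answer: -91/9 ≈ -10.111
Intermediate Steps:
k(L) = ⅓ (k(L) = -(-2)/(3*2) = -⅓*(-1) = ⅓)
s(t, I) = 0
n(y) = ⅓
Q(p) = p²
E = -10 (E = -2*(0 + 5) = -2*5 = -10)
E - Q(n(m(2))) = -10 - (⅓)² = -10 - 1*⅑ = -10 - ⅑ = -91/9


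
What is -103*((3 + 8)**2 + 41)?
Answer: -16686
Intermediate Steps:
-103*((3 + 8)**2 + 41) = -103*(11**2 + 41) = -103*(121 + 41) = -103*162 = -16686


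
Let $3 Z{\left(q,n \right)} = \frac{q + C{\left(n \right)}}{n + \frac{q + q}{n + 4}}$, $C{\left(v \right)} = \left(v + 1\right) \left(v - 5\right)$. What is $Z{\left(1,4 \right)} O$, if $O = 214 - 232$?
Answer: $\frac{96}{17} \approx 5.6471$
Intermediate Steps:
$O = -18$
$C{\left(v \right)} = \left(1 + v\right) \left(-5 + v\right)$
$Z{\left(q,n \right)} = \frac{-5 + q + n^{2} - 4 n}{3 \left(n + \frac{2 q}{4 + n}\right)}$ ($Z{\left(q,n \right)} = \frac{\left(q - \left(5 - n^{2} + 4 n\right)\right) \frac{1}{n + \frac{q + q}{n + 4}}}{3} = \frac{\left(-5 + q + n^{2} - 4 n\right) \frac{1}{n + \frac{2 q}{4 + n}}}{3} = \frac{\frac{1}{n + \frac{2 q}{4 + n}} \left(-5 + q + n^{2} - 4 n\right)}{3} = \frac{-5 + q + n^{2} - 4 n}{3 \left(n + \frac{2 q}{4 + n}\right)}$)
$Z{\left(1,4 \right)} O = \frac{-20 + 4^{3} - 84 + 4 \cdot 1 + 4 \cdot 1}{3 \left(4^{2} + 2 \cdot 1 + 4 \cdot 4\right)} \left(-18\right) = \frac{-20 + 64 - 84 + 4 + 4}{3 \left(16 + 2 + 16\right)} \left(-18\right) = \frac{1}{3} \cdot \frac{1}{34} \left(-32\right) \left(-18\right) = \left(- \frac{16}{51}\right) \left(-18\right) = \frac{96}{17}$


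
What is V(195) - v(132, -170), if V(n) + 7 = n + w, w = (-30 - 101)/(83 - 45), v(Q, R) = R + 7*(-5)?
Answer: 14803/38 ≈ 389.55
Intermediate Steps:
v(Q, R) = -35 + R (v(Q, R) = R - 35 = -35 + R)
w = -131/38 ≈ -3.4474
V(n) = -397/38 + n (V(n) = -7 + (n - 131/38) = -7 + (-131/38 + n) = -397/38 + n)
V(195) - v(132, -170) = (-397/38 + 195) - (-35 - 170) = 7013/38 - 1*(-205) = 7013/38 + 205 = 14803/38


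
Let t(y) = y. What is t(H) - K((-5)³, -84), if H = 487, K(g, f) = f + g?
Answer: 696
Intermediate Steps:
t(H) - K((-5)³, -84) = 487 - (-84 + (-5)³) = 487 - (-84 - 125) = 487 - 1*(-209) = 487 + 209 = 696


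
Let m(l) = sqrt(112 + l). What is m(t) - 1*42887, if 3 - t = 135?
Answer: -42887 + 2*I*sqrt(5) ≈ -42887.0 + 4.4721*I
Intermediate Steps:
t = -132 (t = 3 - 1*135 = 3 - 135 = -132)
m(t) - 1*42887 = sqrt(112 - 132) - 1*42887 = sqrt(-20) - 42887 = 2*I*sqrt(5) - 42887 = -42887 + 2*I*sqrt(5)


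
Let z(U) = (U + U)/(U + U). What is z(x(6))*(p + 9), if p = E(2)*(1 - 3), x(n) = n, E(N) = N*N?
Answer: 1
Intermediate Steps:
E(N) = N²
z(U) = 1 (z(U) = (2*U)/((2*U)) = (2*U)*(1/(2*U)) = 1)
p = -8 (p = 2²*(1 - 3) = 4*(-2) = -8)
z(x(6))*(p + 9) = 1*(-8 + 9) = 1*1 = 1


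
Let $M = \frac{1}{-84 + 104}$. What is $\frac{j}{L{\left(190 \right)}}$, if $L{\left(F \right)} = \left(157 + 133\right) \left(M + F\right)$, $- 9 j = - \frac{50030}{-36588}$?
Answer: $- \frac{25015}{9074381967} \approx -2.7567 \cdot 10^{-6}$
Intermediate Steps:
$j = - \frac{25015}{164646}$ ($j = - \frac{\left(-50030\right) \frac{1}{-36588}}{9} = - \frac{\left(-50030\right) \left(- \frac{1}{36588}\right)}{9} = \left(- \frac{1}{9}\right) \frac{25015}{18294} = - \frac{25015}{164646} \approx -0.15193$)
$M = \frac{1}{20} \approx 0.05$
$L{\left(F \right)} = \frac{29}{2} + 290 F$ ($L{\left(F \right)} = \left(157 + 133\right) \left(\frac{1}{20} + F\right) = 290 \left(\frac{1}{20} + F\right) = \frac{29}{2} + 290 F$)
$\frac{j}{L{\left(190 \right)}} = - \frac{25015}{164646 \left(\frac{29}{2} + 290 \cdot 190\right)} = - \frac{25015}{164646 \left(\frac{29}{2} + 55100\right)} = - \frac{25015}{164646 \cdot \frac{110229}{2}} = \left(- \frac{25015}{164646}\right) \frac{2}{110229} = - \frac{25015}{9074381967}$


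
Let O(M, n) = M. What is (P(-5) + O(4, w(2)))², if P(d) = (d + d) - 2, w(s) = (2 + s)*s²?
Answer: 64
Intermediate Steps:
w(s) = s²*(2 + s)
P(d) = -2 + 2*d (P(d) = 2*d - 2 = -2 + 2*d)
(P(-5) + O(4, w(2)))² = ((-2 + 2*(-5)) + 4)² = ((-2 - 10) + 4)² = (-12 + 4)² = (-8)² = 64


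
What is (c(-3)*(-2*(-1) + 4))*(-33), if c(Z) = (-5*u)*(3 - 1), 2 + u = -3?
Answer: -9900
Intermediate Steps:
u = -5 (u = -2 - 3 = -5)
c(Z) = 50 (c(Z) = (-5*(-5))*(3 - 1) = 25*2 = 50)
(c(-3)*(-2*(-1) + 4))*(-33) = (50*(-2*(-1) + 4))*(-33) = (50*(2 + 4))*(-33) = (50*6)*(-33) = 300*(-33) = -9900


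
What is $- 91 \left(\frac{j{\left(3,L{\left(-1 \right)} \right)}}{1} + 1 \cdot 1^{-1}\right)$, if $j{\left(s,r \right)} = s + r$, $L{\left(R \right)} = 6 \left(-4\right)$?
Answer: $1820$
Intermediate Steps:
$L{\left(R \right)} = -24$
$j{\left(s,r \right)} = r + s$
$- 91 \left(\frac{j{\left(3,L{\left(-1 \right)} \right)}}{1} + 1 \cdot 1^{-1}\right) = - 91 \left(\frac{-24 + 3}{1} + 1 \cdot 1^{-1}\right) = - 91 \left(\left(-21\right) 1 + 1 \cdot 1\right) = - 91 \left(-21 + 1\right) = \left(-91\right) \left(-20\right) = 1820$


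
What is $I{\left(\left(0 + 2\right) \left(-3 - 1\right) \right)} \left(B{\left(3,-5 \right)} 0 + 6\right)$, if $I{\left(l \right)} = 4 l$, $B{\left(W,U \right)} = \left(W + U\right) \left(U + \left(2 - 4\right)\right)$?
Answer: $-192$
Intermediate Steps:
$B{\left(W,U \right)} = \left(-2 + U\right) \left(U + W\right)$ ($B{\left(W,U \right)} = \left(U + W\right) \left(U - 2\right) = \left(U + W\right) \left(-2 + U\right) = \left(-2 + U\right) \left(U + W\right)$)
$I{\left(\left(0 + 2\right) \left(-3 - 1\right) \right)} \left(B{\left(3,-5 \right)} 0 + 6\right) = 4 \left(0 + 2\right) \left(-3 - 1\right) \left(\left(\left(-5\right)^{2} - -10 - 6 - 15\right) 0 + 6\right) = 4 \cdot 2 \left(-4\right) \left(\left(25 + 10 - 6 - 15\right) 0 + 6\right) = 4 \left(-8\right) \left(14 \cdot 0 + 6\right) = - 32 \left(0 + 6\right) = \left(-32\right) 6 = -192$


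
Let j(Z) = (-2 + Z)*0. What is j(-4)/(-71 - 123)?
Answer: 0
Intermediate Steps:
j(Z) = 0
j(-4)/(-71 - 123) = 0/(-71 - 123) = 0/(-194) = 0*(-1/194) = 0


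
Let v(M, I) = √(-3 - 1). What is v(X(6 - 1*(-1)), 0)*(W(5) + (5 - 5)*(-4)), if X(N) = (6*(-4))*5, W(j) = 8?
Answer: 16*I ≈ 16.0*I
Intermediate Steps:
X(N) = -120 (X(N) = -24*5 = -120)
v(M, I) = 2*I (v(M, I) = √(-4) = 2*I)
v(X(6 - 1*(-1)), 0)*(W(5) + (5 - 5)*(-4)) = (2*I)*(8 + (5 - 5)*(-4)) = (2*I)*(8 + 0*(-4)) = (2*I)*(8 + 0) = (2*I)*8 = 16*I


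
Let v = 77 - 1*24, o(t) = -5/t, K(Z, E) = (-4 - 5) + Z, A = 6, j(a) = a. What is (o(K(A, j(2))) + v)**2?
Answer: 26896/9 ≈ 2988.4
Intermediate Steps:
K(Z, E) = -9 + Z
v = 53 (v = 77 - 24 = 53)
(o(K(A, j(2))) + v)**2 = (-5/(-9 + 6) + 53)**2 = (-5/(-3) + 53)**2 = (-5*(-1/3) + 53)**2 = (5/3 + 53)**2 = (164/3)**2 = 26896/9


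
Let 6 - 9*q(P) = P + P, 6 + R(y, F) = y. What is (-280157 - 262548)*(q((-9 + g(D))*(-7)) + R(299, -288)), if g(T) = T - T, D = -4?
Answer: -455329495/3 ≈ -1.5178e+8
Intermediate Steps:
R(y, F) = -6 + y
g(T) = 0
q(P) = ⅔ - 2*P/9 (q(P) = ⅔ - (P + P)/9 = ⅔ - 2*P/9)
(-280157 - 262548)*(q((-9 + g(D))*(-7)) + R(299, -288)) = (-280157 - 262548)*((⅔ - 2*(-9 + 0)*(-7)/9) + (-6 + 299)) = -542705*((⅔ - (-2)*(-7)) + 293) = -542705*((⅔ - 2/9*63) + 293) = -542705*((⅔ - 14) + 293) = -542705*(-40/3 + 293) = -542705*839/3 = -455329495/3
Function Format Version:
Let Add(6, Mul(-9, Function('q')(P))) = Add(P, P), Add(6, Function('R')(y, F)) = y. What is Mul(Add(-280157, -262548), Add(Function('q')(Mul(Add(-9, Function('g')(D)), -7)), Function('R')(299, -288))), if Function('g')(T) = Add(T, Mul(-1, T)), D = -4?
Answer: Rational(-455329495, 3) ≈ -1.5178e+8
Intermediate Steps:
Function('R')(y, F) = Add(-6, y)
Function('g')(T) = 0
Function('q')(P) = Add(Rational(2, 3), Mul(Rational(-2, 9), P)) (Function('q')(P) = Add(Rational(2, 3), Mul(Rational(-1, 9), Add(P, P))) = Add(Rational(2, 3), Mul(Rational(-1, 9), Mul(2, P))) = Add(Rational(2, 3), Mul(Rational(-2, 9), P)))
Mul(Add(-280157, -262548), Add(Function('q')(Mul(Add(-9, Function('g')(D)), -7)), Function('R')(299, -288))) = Mul(Add(-280157, -262548), Add(Add(Rational(2, 3), Mul(Rational(-2, 9), Mul(Add(-9, 0), -7))), Add(-6, 299))) = Mul(-542705, Add(Add(Rational(2, 3), Mul(Rational(-2, 9), Mul(-9, -7))), 293)) = Mul(-542705, Add(Add(Rational(2, 3), Mul(Rational(-2, 9), 63)), 293)) = Mul(-542705, Add(Add(Rational(2, 3), -14), 293)) = Mul(-542705, Add(Rational(-40, 3), 293)) = Mul(-542705, Rational(839, 3)) = Rational(-455329495, 3)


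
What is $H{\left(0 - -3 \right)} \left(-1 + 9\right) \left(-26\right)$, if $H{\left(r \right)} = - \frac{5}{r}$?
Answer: $\frac{1040}{3} \approx 346.67$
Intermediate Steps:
$H{\left(0 - -3 \right)} \left(-1 + 9\right) \left(-26\right) = - \frac{5}{0 - -3} \left(-1 + 9\right) \left(-26\right) = - \frac{5}{0 + 3} \cdot 8 \left(-26\right) = - \frac{5}{3} \cdot 8 \left(-26\right) = \left(-5\right) \frac{1}{3} \cdot 8 \left(-26\right) = \left(- \frac{5}{3}\right) 8 \left(-26\right) = \left(- \frac{40}{3}\right) \left(-26\right) = \frac{1040}{3}$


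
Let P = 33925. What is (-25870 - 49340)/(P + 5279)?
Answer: -12535/6534 ≈ -1.9184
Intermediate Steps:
(-25870 - 49340)/(P + 5279) = (-25870 - 49340)/(33925 + 5279) = -75210/39204 = -75210*1/39204 = -12535/6534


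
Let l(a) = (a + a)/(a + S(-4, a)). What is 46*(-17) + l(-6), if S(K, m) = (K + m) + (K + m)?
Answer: -10160/13 ≈ -781.54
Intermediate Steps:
S(K, m) = 2*K + 2*m
l(a) = 2*a/(-8 + 3*a) (l(a) = (a + a)/(a + (2*(-4) + 2*a)) = (2*a)/(a + (-8 + 2*a)) = (2*a)/(-8 + 3*a) = 2*a/(-8 + 3*a))
46*(-17) + l(-6) = 46*(-17) + 2*(-6)/(-8 + 3*(-6)) = -782 + 2*(-6)/(-8 - 18) = -782 + 2*(-6)/(-26) = -782 + 2*(-6)*(-1/26) = -782 + 6/13 = -10160/13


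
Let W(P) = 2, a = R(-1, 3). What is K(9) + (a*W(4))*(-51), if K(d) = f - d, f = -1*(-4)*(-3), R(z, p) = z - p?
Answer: 387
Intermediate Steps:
f = -12 (f = 4*(-3) = -12)
a = -4 (a = -1 - 1*3 = -1 - 3 = -4)
K(d) = -12 - d
K(9) + (a*W(4))*(-51) = (-12 - 1*9) - 4*2*(-51) = (-12 - 9) - 8*(-51) = -21 + 408 = 387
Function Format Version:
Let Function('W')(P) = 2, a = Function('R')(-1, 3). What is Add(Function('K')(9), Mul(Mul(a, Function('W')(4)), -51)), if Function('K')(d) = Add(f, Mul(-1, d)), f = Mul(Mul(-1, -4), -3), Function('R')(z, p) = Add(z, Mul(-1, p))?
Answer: 387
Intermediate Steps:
f = -12 (f = Mul(4, -3) = -12)
a = -4 (a = Add(-1, Mul(-1, 3)) = Add(-1, -3) = -4)
Function('K')(d) = Add(-12, Mul(-1, d))
Add(Function('K')(9), Mul(Mul(a, Function('W')(4)), -51)) = Add(Add(-12, Mul(-1, 9)), Mul(Mul(-4, 2), -51)) = Add(Add(-12, -9), Mul(-8, -51)) = Add(-21, 408) = 387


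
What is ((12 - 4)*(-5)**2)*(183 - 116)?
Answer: 13400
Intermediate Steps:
((12 - 4)*(-5)**2)*(183 - 116) = (8*25)*67 = 200*67 = 13400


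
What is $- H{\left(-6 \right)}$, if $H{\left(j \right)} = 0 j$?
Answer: $0$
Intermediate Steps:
$H{\left(j \right)} = 0$
$- H{\left(-6 \right)} = \left(-1\right) 0 = 0$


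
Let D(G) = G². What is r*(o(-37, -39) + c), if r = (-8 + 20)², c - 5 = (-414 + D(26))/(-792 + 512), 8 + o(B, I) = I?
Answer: -216396/35 ≈ -6182.7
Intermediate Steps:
o(B, I) = -8 + I
c = 569/140 (c = 5 + (-414 + 26²)/(-792 + 512) = 5 + (-414 + 676)/(-280) = 5 + 262*(-1/280) = 5 - 131/140 = 569/140 ≈ 4.0643)
r = 144 (r = 12² = 144)
r*(o(-37, -39) + c) = 144*((-8 - 39) + 569/140) = 144*(-47 + 569/140) = 144*(-6011/140) = -216396/35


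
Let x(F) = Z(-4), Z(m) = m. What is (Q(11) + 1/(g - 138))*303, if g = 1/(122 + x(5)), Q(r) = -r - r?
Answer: -108578232/16283 ≈ -6668.2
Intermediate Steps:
x(F) = -4
Q(r) = -2*r
g = 1/118 (g = 1/(122 - 4) = 1/118 ≈ 0.0084746)
(Q(11) + 1/(g - 138))*303 = (-2*11 + 1/(1/118 - 138))*303 = (-22 + 1/(-16283/118))*303 = (-22 - 118/16283)*303 = -358344/16283*303 = -108578232/16283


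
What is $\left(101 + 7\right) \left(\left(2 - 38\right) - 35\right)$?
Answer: $-7668$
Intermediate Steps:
$\left(101 + 7\right) \left(\left(2 - 38\right) - 35\right) = 108 \left(-36 - 35\right) = 108 \left(-71\right) = -7668$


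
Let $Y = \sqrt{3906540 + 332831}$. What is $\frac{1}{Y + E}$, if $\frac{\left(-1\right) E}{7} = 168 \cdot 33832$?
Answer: $- \frac{39786432}{1582960167051253} - \frac{\sqrt{4239371}}{1582960167051253} \approx -2.5136 \cdot 10^{-8}$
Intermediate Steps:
$E = -39786432$ ($E = - 7 \cdot 168 \cdot 33832 = \left(-7\right) 5683776 = -39786432$)
$Y = \sqrt{4239371} \approx 2059.0$
$\frac{1}{Y + E} = \frac{1}{\sqrt{4239371} - 39786432} = \frac{1}{-39786432 + \sqrt{4239371}}$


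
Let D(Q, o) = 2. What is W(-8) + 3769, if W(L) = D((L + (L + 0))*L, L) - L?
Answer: 3779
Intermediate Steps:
W(L) = 2 - L
W(-8) + 3769 = (2 - 1*(-8)) + 3769 = (2 + 8) + 3769 = 10 + 3769 = 3779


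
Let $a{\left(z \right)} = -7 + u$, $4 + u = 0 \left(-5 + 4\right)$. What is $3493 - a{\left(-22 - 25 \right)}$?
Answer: $3504$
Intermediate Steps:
$u = -4$ ($u = -4 + 0 \left(-5 + 4\right) = -4 + 0 \left(-1\right) = -4 + 0 = -4$)
$a{\left(z \right)} = -11$ ($a{\left(z \right)} = -7 - 4 = -11$)
$3493 - a{\left(-22 - 25 \right)} = 3493 - -11 = 3493 + 11 = 3504$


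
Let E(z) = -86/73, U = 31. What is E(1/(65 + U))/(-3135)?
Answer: 86/228855 ≈ 0.00037578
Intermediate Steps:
E(z) = -86/73 (E(z) = -86*1/73 = -86/73)
E(1/(65 + U))/(-3135) = -86/73/(-3135) = -86/73*(-1/3135) = 86/228855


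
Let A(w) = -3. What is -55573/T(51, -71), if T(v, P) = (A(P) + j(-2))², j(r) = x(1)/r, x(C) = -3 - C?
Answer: -55573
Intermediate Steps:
j(r) = -4/r (j(r) = (-3 - 1*1)/r = (-3 - 1)/r = -4/r)
T(v, P) = 1 (T(v, P) = (-3 - 4/(-2))² = (-3 - 4*(-½))² = (-3 + 2)² = (-1)² = 1)
-55573/T(51, -71) = -55573/1 = -55573*1 = -55573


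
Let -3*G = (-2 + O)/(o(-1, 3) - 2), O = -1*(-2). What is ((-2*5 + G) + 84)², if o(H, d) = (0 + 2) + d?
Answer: 5476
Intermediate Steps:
o(H, d) = 2 + d
O = 2
G = 0 (G = -(-2 + 2)/(3*((2 + 3) - 2)) = -0/(5 - 2) = -0/3 = -⅓*0 = 0)
((-2*5 + G) + 84)² = ((-2*5 + 0) + 84)² = ((-10 + 0) + 84)² = (-10 + 84)² = 74² = 5476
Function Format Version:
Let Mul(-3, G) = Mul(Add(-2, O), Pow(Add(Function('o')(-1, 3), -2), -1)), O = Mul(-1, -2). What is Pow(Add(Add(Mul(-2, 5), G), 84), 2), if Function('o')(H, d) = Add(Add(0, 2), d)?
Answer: 5476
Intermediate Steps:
Function('o')(H, d) = Add(2, d)
O = 2
G = 0 (G = Mul(Rational(-1, 3), Mul(Add(-2, 2), Pow(Add(Add(2, 3), -2), -1))) = Mul(Rational(-1, 3), Mul(0, Pow(Add(5, -2), -1))) = Mul(Rational(-1, 3), Mul(0, Pow(3, -1))) = Mul(Rational(-1, 3), Mul(0, Rational(1, 3))) = Mul(Rational(-1, 3), 0) = 0)
Pow(Add(Add(Mul(-2, 5), G), 84), 2) = Pow(Add(Add(Mul(-2, 5), 0), 84), 2) = Pow(Add(Add(-10, 0), 84), 2) = Pow(Add(-10, 84), 2) = Pow(74, 2) = 5476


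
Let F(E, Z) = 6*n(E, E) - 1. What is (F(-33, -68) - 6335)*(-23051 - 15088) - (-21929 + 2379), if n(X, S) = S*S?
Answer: -7531972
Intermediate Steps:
n(X, S) = S²
F(E, Z) = -1 + 6*E² (F(E, Z) = 6*E² - 1 = -1 + 6*E²)
(F(-33, -68) - 6335)*(-23051 - 15088) - (-21929 + 2379) = ((-1 + 6*(-33)²) - 6335)*(-23051 - 15088) - (-21929 + 2379) = ((-1 + 6*1089) - 6335)*(-38139) - 1*(-19550) = ((-1 + 6534) - 6335)*(-38139) + 19550 = (6533 - 6335)*(-38139) + 19550 = 198*(-38139) + 19550 = -7551522 + 19550 = -7531972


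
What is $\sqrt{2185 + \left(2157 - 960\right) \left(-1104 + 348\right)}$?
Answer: $i \sqrt{902747} \approx 950.13 i$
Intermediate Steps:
$\sqrt{2185 + \left(2157 - 960\right) \left(-1104 + 348\right)} = \sqrt{2185 + 1197 \left(-756\right)} = \sqrt{2185 - 904932} = \sqrt{-902747} = i \sqrt{902747}$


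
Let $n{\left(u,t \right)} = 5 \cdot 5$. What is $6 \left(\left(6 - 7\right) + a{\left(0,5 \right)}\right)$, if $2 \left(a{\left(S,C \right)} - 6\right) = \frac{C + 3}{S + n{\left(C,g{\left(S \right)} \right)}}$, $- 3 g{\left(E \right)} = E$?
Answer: $\frac{774}{25} \approx 30.96$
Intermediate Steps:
$g{\left(E \right)} = - \frac{E}{3}$
$n{\left(u,t \right)} = 25$
$a{\left(S,C \right)} = 6 + \frac{3 + C}{2 \left(25 + S\right)}$ ($a{\left(S,C \right)} = 6 + \frac{\left(C + 3\right) \frac{1}{S + 25}}{2} = 6 + \frac{\left(3 + C\right) \frac{1}{25 + S}}{2} = 6 + \frac{\frac{1}{25 + S} \left(3 + C\right)}{2} = 6 + \frac{3 + C}{2 \left(25 + S\right)}$)
$6 \left(\left(6 - 7\right) + a{\left(0,5 \right)}\right) = 6 \left(\left(6 - 7\right) + \frac{303 + 5 + 12 \cdot 0}{2 \left(25 + 0\right)}\right) = 6 \left(-1 + \frac{303 + 5 + 0}{2 \cdot 25}\right) = 6 \left(-1 + \frac{1}{2} \cdot \frac{1}{25} \cdot 308\right) = 6 \left(-1 + \frac{154}{25}\right) = 6 \cdot \frac{129}{25} = \frac{774}{25}$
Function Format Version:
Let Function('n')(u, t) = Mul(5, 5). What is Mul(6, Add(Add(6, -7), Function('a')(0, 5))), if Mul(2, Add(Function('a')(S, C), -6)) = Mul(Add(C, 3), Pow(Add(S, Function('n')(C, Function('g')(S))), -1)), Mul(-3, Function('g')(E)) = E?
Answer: Rational(774, 25) ≈ 30.960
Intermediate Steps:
Function('g')(E) = Mul(Rational(-1, 3), E)
Function('n')(u, t) = 25
Function('a')(S, C) = Add(6, Mul(Rational(1, 2), Pow(Add(25, S), -1), Add(3, C))) (Function('a')(S, C) = Add(6, Mul(Rational(1, 2), Mul(Add(C, 3), Pow(Add(S, 25), -1)))) = Add(6, Mul(Rational(1, 2), Mul(Add(3, C), Pow(Add(25, S), -1)))) = Add(6, Mul(Rational(1, 2), Mul(Pow(Add(25, S), -1), Add(3, C)))) = Add(6, Mul(Rational(1, 2), Pow(Add(25, S), -1), Add(3, C))))
Mul(6, Add(Add(6, -7), Function('a')(0, 5))) = Mul(6, Add(Add(6, -7), Mul(Rational(1, 2), Pow(Add(25, 0), -1), Add(303, 5, Mul(12, 0))))) = Mul(6, Add(-1, Mul(Rational(1, 2), Pow(25, -1), Add(303, 5, 0)))) = Mul(6, Add(-1, Mul(Rational(1, 2), Rational(1, 25), 308))) = Mul(6, Add(-1, Rational(154, 25))) = Mul(6, Rational(129, 25)) = Rational(774, 25)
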